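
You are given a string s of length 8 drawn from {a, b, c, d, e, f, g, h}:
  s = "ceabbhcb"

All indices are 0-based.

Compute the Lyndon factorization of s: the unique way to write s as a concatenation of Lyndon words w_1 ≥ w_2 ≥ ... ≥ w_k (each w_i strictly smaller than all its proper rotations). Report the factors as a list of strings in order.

emit factor 1: 'ce' (i=0, period=2)
emit factor 2: 'abbhcb' (i=2, period=6)

["ce", "abbhcb"]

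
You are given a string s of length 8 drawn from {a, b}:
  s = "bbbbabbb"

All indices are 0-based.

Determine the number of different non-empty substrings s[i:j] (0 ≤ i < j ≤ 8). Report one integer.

24

sorted suffixes:
  #0 SA[0]=4  'abbb'
  #1 SA[1]=7  'b'
  #2 SA[2]=3  'babbb'
  #3 SA[3]=6  'bb'
  #4 SA[4]=2  'bbabbb'
  #5 SA[5]=5  'bbb'
  #6 SA[6]=1  'bbbabbb'
  #7 SA[7]=0  'bbbbabbb'

SA = [4, 7, 3, 6, 2, 5, 1, 0]
rank  pair      lcp
   1  s[4:],s[7:]  0  ''
   2  s[7:],s[3:]  1  'b'
   3  s[3:],s[6:]  1  'b'
   4  s[6:],s[2:]  2  'bb'
   5  s[2:],s[5:]  2  'bb'
   6  s[5:],s[1:]  3  'bbb'
   7  s[1:],s[0:]  3  'bbb'

n(n+1)/2 = 8·9/2 = 36
Σ LCP = 0 + 0 + 1 + 1 + 2 + 2 + 3 + 3 = 12
distinct = 36 − 12 = 24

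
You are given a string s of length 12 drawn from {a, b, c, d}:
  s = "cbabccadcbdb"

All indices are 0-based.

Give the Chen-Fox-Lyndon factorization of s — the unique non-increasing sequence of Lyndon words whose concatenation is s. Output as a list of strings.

["c", "b", "abccadcbdb"]

emit factor 1: 'c' (i=0, period=1)
emit factor 2: 'b' (i=1, period=1)
emit factor 3: 'abccadcbdb' (i=2, period=10)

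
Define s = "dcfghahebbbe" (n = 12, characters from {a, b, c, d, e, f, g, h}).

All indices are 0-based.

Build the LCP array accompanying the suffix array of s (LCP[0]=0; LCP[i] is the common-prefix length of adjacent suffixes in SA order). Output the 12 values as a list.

rank→(start, suffix):
  0 → (5, 'ahebbbe')
  1 → (8, 'bbbe')
  2 → (9, 'bbe')
  3 → (10, 'be')
  4 → (1, 'cfghahebbbe')
  5 → (0, 'dcfghahebbbe')
  6 → (11, 'e')
  7 → (7, 'ebbbe')
  8 → (2, 'fghahebbbe')
  9 → (3, 'ghahebbbe')
  10 → (4, 'hahebbbe')
  11 → (6, 'hebbbe')

SA = [5, 8, 9, 10, 1, 0, 11, 7, 2, 3, 4, 6]
rank  pair      lcp
   1  s[5:],s[8:]  0  ''
   2  s[8:],s[9:]  2  'bb'
   3  s[9:],s[10:]  1  'b'
   4  s[10:],s[1:]  0  ''
   5  s[1:],s[0:]  0  ''
   6  s[0:],s[11:]  0  ''
   7  s[11:],s[7:]  1  'e'
   8  s[7:],s[2:]  0  ''
   9  s[2:],s[3:]  0  ''
  10  s[3:],s[4:]  0  ''
  11  s[4:],s[6:]  1  'h'

[0, 0, 2, 1, 0, 0, 0, 1, 0, 0, 0, 1]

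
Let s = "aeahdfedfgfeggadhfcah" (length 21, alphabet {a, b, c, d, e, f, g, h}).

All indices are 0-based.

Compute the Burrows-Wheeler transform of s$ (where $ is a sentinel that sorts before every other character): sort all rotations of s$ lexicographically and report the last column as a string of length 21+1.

hg$cefheaaffhdgdgfeaad

rank  rotation                last
    0  $aeahdfedfgfeggadhfcah  h
    1  adhfcah$aeahdfedfgfegg  g
    2  aeahdfedfgfeggadhfcah$  $
    3  ah$aeahdfedfgfeggadhfc  c
    4  ahdfedfgfeggadhfcah$ae  e
    5  cah$aeahdfedfgfeggadhf  f
    6  dfedfgfeggadhfcah$aeah  h
    7  dfgfeggadhfcah$aeahdfe  e
    8  dhfcah$aeahdfedfgfegga  a
    9  eahdfedfgfeggadhfcah$a  a
   10  edfgfeggadhfcah$aeahdf  f
   11  eggadhfcah$aeahdfedfgf  f
   12  fcah$aeahdfedfgfeggadh  h
   13  fedfgfeggadhfcah$aeahd  d
   14  feggadhfcah$aeahdfedfg  g
   15  fgfeggadhfcah$aeahdfed  d
   16  gadhfcah$aeahdfedfgfeg  g
   17  gfeggadhfcah$aeahdfedf  f
   18  ggadhfcah$aeahdfedfgfe  e
   19  h$aeahdfedfgfeggadhfca  a
   20  hdfedfgfeggadhfcah$aea  a
   21  hfcah$aeahdfedfgfeggad  d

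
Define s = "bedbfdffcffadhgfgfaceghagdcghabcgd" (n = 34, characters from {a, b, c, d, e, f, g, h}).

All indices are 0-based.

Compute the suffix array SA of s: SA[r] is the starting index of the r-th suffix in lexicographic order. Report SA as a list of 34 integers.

[29, 18, 11, 23, 30, 0, 3, 19, 8, 31, 26, 33, 2, 25, 5, 12, 1, 20, 17, 10, 7, 4, 9, 6, 15, 32, 24, 16, 14, 27, 21, 28, 22, 13]

rank | idx | suffix
   0 |  29 | abcgd
   1 |  18 | aceghagdcghabcgd
   2 |  11 | adhgfgfaceghagdcghabcgd
   3 |  23 | agdcghabcgd
   4 |  30 | bcgd
   5 |   0 | bedbfdffcffadhgfgfaceghagdcghabcgd
   6 |   3 | bfdffcffadhgfgfaceghagdcghabcgd
   7 |  19 | ceghagdcghabcgd
   8 |   8 | cffadhgfgfaceghagdcghabcgd
   9 |  31 | cgd
  10 |  26 | cghabcgd
  11 |  33 | d
  12 |   2 | dbfdffcffadhgfgfaceghagdcghabcgd
  13 |  25 | dcghabcgd
  14 |   5 | dffcffadhgfgfaceghagdcghabcgd
  15 |  12 | dhgfgfaceghagdcghabcgd
  16 |   1 | edbfdffcffadhgfgfaceghagdcghabcgd
  17 |  20 | eghagdcghabcgd
  18 |  17 | faceghagdcghabcgd
  19 |  10 | fadhgfgfaceghagdcghabcgd
  20 |   7 | fcffadhgfgfaceghagdcghabcgd
  21 |   4 | fdffcffadhgfgfaceghagdcghabcgd
  22 |   9 | ffadhgfgfaceghagdcghabcgd
  23 |   6 | ffcffadhgfgfaceghagdcghabcgd
  24 |  15 | fgfaceghagdcghabcgd
  25 |  32 | gd
  26 |  24 | gdcghabcgd
  27 |  16 | gfaceghagdcghabcgd
  28 |  14 | gfgfaceghagdcghabcgd
  29 |  27 | ghabcgd
  30 |  21 | ghagdcghabcgd
  31 |  28 | habcgd
  32 |  22 | hagdcghabcgd
  33 |  13 | hgfgfaceghagdcghabcgd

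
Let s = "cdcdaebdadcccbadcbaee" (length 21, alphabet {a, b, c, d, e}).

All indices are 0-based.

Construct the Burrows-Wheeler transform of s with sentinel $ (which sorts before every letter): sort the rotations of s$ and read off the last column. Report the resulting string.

rank  rotation                last
    0  $cdcdaebdadcccbadcbaee  e
    1  adcbaee$cdcdaebdadcccb  b
    2  adcccbadcbaee$cdcdaebd  d
    3  aebdadcccbadcbaee$cdcd  d
    4  aee$cdcdaebdadcccbadcb  b
    5  badcbaee$cdcdaebdadccc  c
    6  baee$cdcdaebdadcccbadc  c
    7  bdadcccbadcbaee$cdcdae  e
    8  cbadcbaee$cdcdaebdadcc  c
    9  cbaee$cdcdaebdadcccbad  d
   10  ccbadcbaee$cdcdaebdadc  c
   11  cccbadcbaee$cdcdaebdad  d
   12  cdaebdadcccbadcbaee$cd  d
   13  cdcdaebdadcccbadcbaee$  $
   14  dadcccbadcbaee$cdcdaeb  b
   15  daebdadcccbadcbaee$cdc  c
   16  dcbaee$cdcdaebdadcccba  a
   17  dcccbadcbaee$cdcdaebda  a
   18  dcdaebdadcccbadcbaee$c  c
   19  e$cdcdaebdadcccbadcbae  e
   20  ebdadcccbadcbaee$cdcda  a
   21  ee$cdcdaebdadcccbadcba  a

ebddbccecdcdd$bcaaceaa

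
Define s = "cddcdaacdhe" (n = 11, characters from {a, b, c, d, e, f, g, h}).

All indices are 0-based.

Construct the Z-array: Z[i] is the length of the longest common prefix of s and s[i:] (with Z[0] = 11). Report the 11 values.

Z[0]=11
i=1: i≥r, start 0; Z[1]=0
i=2: i≥r, start 0; Z[2]=0
i=3: i≥r, start 0; Z[3]=2 scan→box=[3,5)
i=4: min(r-i=1, Z[1]=0)=0; Z[4]=0
i=5: i≥r, start 0; Z[5]=0
i=6: i≥r, start 0; Z[6]=0
i=7: i≥r, start 0; Z[7]=2 scan→box=[7,9)
i=8: min(r-i=1, Z[1]=0)=0; Z[8]=0
i=9: i≥r, start 0; Z[9]=0
i=10: i≥r, start 0; Z[10]=0

[11, 0, 0, 2, 0, 0, 0, 2, 0, 0, 0]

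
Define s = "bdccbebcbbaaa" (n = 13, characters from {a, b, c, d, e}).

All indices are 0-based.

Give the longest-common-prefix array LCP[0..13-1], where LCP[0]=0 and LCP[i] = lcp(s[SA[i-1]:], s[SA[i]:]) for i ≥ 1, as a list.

[0, 1, 2, 0, 1, 1, 1, 1, 0, 2, 1, 0, 0]

sorted suffixes:
  #0 SA[0]=12  'a'
  #1 SA[1]=11  'aa'
  #2 SA[2]=10  'aaa'
  #3 SA[3]=9  'baaa'
  #4 SA[4]=8  'bbaaa'
  #5 SA[5]=6  'bcbbaaa'
  #6 SA[6]=0  'bdccbebcbbaaa'
  #7 SA[7]=4  'bebcbbaaa'
  #8 SA[8]=7  'cbbaaa'
  #9 SA[9]=3  'cbebcbbaaa'
  #10 SA[10]=2  'ccbebcbbaaa'
  #11 SA[11]=1  'dccbebcbbaaa'
  #12 SA[12]=5  'ebcbbaaa'

SA = [12, 11, 10, 9, 8, 6, 0, 4, 7, 3, 2, 1, 5]
rank  pair      lcp
   1  s[12:],s[11:]  1  'a'
   2  s[11:],s[10:]  2  'aa'
   3  s[10:],s[9:]  0  ''
   4  s[9:],s[8:]  1  'b'
   5  s[8:],s[6:]  1  'b'
   6  s[6:],s[0:]  1  'b'
   7  s[0:],s[4:]  1  'b'
   8  s[4:],s[7:]  0  ''
   9  s[7:],s[3:]  2  'cb'
  10  s[3:],s[2:]  1  'c'
  11  s[2:],s[1:]  0  ''
  12  s[1:],s[5:]  0  ''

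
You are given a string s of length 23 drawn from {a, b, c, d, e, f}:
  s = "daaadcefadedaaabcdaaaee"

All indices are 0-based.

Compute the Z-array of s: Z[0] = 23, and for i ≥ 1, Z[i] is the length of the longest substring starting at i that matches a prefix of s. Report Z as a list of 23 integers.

[23, 0, 0, 0, 1, 0, 0, 0, 0, 1, 0, 4, 0, 0, 0, 0, 0, 4, 0, 0, 0, 0, 0]

Z[0]=23
i=1: i≥r, start 0; Z[1]=0
i=2: i≥r, start 0; Z[2]=0
i=3: i≥r, start 0; Z[3]=0
i=4: i≥r, start 0; Z[4]=1 extend→box=[4,5)
i=5: i≥r, start 0; Z[5]=0
i=6: i≥r, start 0; Z[6]=0
i=7: i≥r, start 0; Z[7]=0
i=8: i≥r, start 0; Z[8]=0
i=9: i≥r, start 0; Z[9]=1 extend→box=[9,10)
i=10: i≥r, start 0; Z[10]=0
i=11: i≥r, start 0; Z[11]=4 extend→box=[11,15)
i=12: min(r-i=3, Z[1]=0)=0; Z[12]=0
i=13: min(r-i=2, Z[2]=0)=0; Z[13]=0
i=14: min(r-i=1, Z[3]=0)=0; Z[14]=0
i=15: i≥r, start 0; Z[15]=0
i=16: i≥r, start 0; Z[16]=0
i=17: i≥r, start 0; Z[17]=4 extend→box=[17,21)
i=18: min(r-i=3, Z[1]=0)=0; Z[18]=0
i=19: min(r-i=2, Z[2]=0)=0; Z[19]=0
i=20: min(r-i=1, Z[3]=0)=0; Z[20]=0
i=21: i≥r, start 0; Z[21]=0
i=22: i≥r, start 0; Z[22]=0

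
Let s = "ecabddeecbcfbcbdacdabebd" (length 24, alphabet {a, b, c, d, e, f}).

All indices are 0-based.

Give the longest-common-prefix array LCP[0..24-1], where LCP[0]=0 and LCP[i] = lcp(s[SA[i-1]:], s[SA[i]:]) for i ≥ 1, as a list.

rank | idx | suffix
   0 |   2 | abddeecbcfbcbdacdabebd
   1 |  19 | abebd
   2 |  16 | acdabebd
   3 |  12 | bcbdacdabebd
   4 |   9 | bcfbcbdacdabebd
   5 |  22 | bd
   6 |  14 | bdacdabebd
   7 |   3 | bddeecbcfbcbdacdabebd
   8 |  20 | bebd
   9 |   1 | cabddeecbcfbcbdacdabebd
  10 |   8 | cbcfbcbdacdabebd
  11 |  13 | cbdacdabebd
  12 |  17 | cdabebd
  13 |  10 | cfbcbdacdabebd
  14 |  23 | d
  15 |  18 | dabebd
  16 |  15 | dacdabebd
  17 |   4 | ddeecbcfbcbdacdabebd
  18 |   5 | deecbcfbcbdacdabebd
  19 |  21 | ebd
  20 |   0 | ecabddeecbcfbcbdacdabebd
  21 |   7 | ecbcfbcbdacdabebd
  22 |   6 | eecbcfbcbdacdabebd
  23 |  11 | fbcbdacdabebd

SA = [2, 19, 16, 12, 9, 22, 14, 3, 20, 1, 8, 13, 17, 10, 23, 18, 15, 4, 5, 21, 0, 7, 6, 11]
i: (SA[i-1],SA[i]) lcp shared
  1: (2,19) 2 'ab'
  2: (19,16) 1 'a'
  3: (16,12) 0 ''
  4: (12,9) 2 'bc'
  5: (9,22) 1 'b'
  6: (22,14) 2 'bd'
  7: (14,3) 2 'bd'
  8: (3,20) 1 'b'
  9: (20,1) 0 ''
  10: (1,8) 1 'c'
  11: (8,13) 2 'cb'
  12: (13,17) 1 'c'
  13: (17,10) 1 'c'
  14: (10,23) 0 ''
  15: (23,18) 1 'd'
  16: (18,15) 2 'da'
  17: (15,4) 1 'd'
  18: (4,5) 1 'd'
  19: (5,21) 0 ''
  20: (21,0) 1 'e'
  21: (0,7) 2 'ec'
  22: (7,6) 1 'e'
  23: (6,11) 0 ''

[0, 2, 1, 0, 2, 1, 2, 2, 1, 0, 1, 2, 1, 1, 0, 1, 2, 1, 1, 0, 1, 2, 1, 0]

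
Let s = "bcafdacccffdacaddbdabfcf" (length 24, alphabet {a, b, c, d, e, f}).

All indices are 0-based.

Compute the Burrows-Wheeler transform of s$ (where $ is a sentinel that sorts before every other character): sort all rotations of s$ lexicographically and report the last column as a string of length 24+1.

fdddcc$daabacfcbffdacbfac

rank  rotation                   last
    0  $bcafdacccffdacaddbdabfcf  f
    1  abfcf$bcafdacccffdacaddbd  d
    2  acaddbdabfcf$bcafdacccffd  d
    3  acccffdacaddbdabfcf$bcafd  d
    4  addbdabfcf$bcafdacccffdac  c
    5  afdacccffdacaddbdabfcf$bc  c
    6  bcafdacccffdacaddbdabfcf$  $
    7  bdabfcf$bcafdacccffdacadd  d
    8  bfcf$bcafdacccffdacaddbda  a
    9  caddbdabfcf$bcafdacccffda  a
   10  cafdacccffdacaddbdabfcf$b  b
   11  cccffdacaddbdabfcf$bcafda  a
   12  ccffdacaddbdabfcf$bcafdac  c
   13  cf$bcafdacccffdacaddbdabf  f
   14  cffdacaddbdabfcf$bcafdacc  c
   15  dabfcf$bcafdacccffdacaddb  b
   16  dacaddbdabfcf$bcafdacccff  f
   17  dacccffdacaddbdabfcf$bcaf  f
   18  dbdabfcf$bcafdacccffdacad  d
   19  ddbdabfcf$bcafdacccffdaca  a
   20  f$bcafdacccffdacaddbdabfc  c
   21  fcf$bcafdacccffdacaddbdab  b
   22  fdacaddbdabfcf$bcafdacccf  f
   23  fdacccffdacaddbdabfcf$bca  a
   24  ffdacaddbdabfcf$bcafdaccc  c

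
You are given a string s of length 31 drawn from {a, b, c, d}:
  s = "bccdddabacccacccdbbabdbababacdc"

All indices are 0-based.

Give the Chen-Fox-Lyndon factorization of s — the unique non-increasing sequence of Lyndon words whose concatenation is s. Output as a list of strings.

["bccddd", "abacccacccdbbabdb", "ababacdc"]

emit factor 1: 'bccddd' (i=0, period=6)
emit factor 2: 'abacccacccdbbabdb' (i=6, period=17)
emit factor 3: 'ababacdc' (i=23, period=8)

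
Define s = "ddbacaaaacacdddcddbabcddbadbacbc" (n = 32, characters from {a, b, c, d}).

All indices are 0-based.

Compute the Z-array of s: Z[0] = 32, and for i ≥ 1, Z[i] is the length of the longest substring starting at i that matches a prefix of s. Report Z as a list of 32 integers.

[32, 1, 0, 0, 0, 0, 0, 0, 0, 0, 0, 0, 2, 2, 1, 0, 4, 1, 0, 0, 0, 0, 4, 1, 0, 0, 1, 0, 0, 0, 0, 0]

Z[0]=32
i=1: outside box; Z[1]=1 grow→box=[1,2)
i=2: outside box; Z[2]=0
i=3: outside box; Z[3]=0
i=4: outside box; Z[4]=0
i=5: outside box; Z[5]=0
i=6: outside box; Z[6]=0
i=7: outside box; Z[7]=0
i=8: outside box; Z[8]=0
i=9: outside box; Z[9]=0
i=10: outside box; Z[10]=0
i=11: outside box; Z[11]=0
i=12: outside box; Z[12]=2 grow→box=[12,14)
i=13: min(r-i=1, Z[1]=1)=1; Z[13]=2 grow→box=[13,15)
i=14: min(r-i=1, Z[1]=1)=1; Z[14]=1
i=15: outside box; Z[15]=0
i=16: outside box; Z[16]=4 grow→box=[16,20)
i=17: min(r-i=3, Z[1]=1)=1; Z[17]=1
i=18: min(r-i=2, Z[2]=0)=0; Z[18]=0
i=19: min(r-i=1, Z[3]=0)=0; Z[19]=0
i=20: outside box; Z[20]=0
i=21: outside box; Z[21]=0
i=22: outside box; Z[22]=4 grow→box=[22,26)
i=23: min(r-i=3, Z[1]=1)=1; Z[23]=1
i=24: min(r-i=2, Z[2]=0)=0; Z[24]=0
i=25: min(r-i=1, Z[3]=0)=0; Z[25]=0
i=26: outside box; Z[26]=1 grow→box=[26,27)
i=27: outside box; Z[27]=0
i=28: outside box; Z[28]=0
i=29: outside box; Z[29]=0
i=30: outside box; Z[30]=0
i=31: outside box; Z[31]=0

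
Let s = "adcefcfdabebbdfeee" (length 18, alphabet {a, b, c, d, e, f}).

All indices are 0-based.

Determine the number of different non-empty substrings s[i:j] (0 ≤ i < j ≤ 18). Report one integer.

158

sorted suffixes:
  #0 SA[0]=8  'abebbdfeee'
  #1 SA[1]=0  'adcefcfdabebbdfeee'
  #2 SA[2]=11  'bbdfeee'
  #3 SA[3]=12  'bdfeee'
  #4 SA[4]=9  'bebbdfeee'
  #5 SA[5]=2  'cefcfdabebbdfeee'
  #6 SA[6]=5  'cfdabebbdfeee'
  #7 SA[7]=7  'dabebbdfeee'
  #8 SA[8]=1  'dcefcfdabebbdfeee'
  #9 SA[9]=13  'dfeee'
  #10 SA[10]=17  'e'
  #11 SA[11]=10  'ebbdfeee'
  #12 SA[12]=16  'ee'
  #13 SA[13]=15  'eee'
  #14 SA[14]=3  'efcfdabebbdfeee'
  #15 SA[15]=4  'fcfdabebbdfeee'
  #16 SA[16]=6  'fdabebbdfeee'
  #17 SA[17]=14  'feee'

SA = [8, 0, 11, 12, 9, 2, 5, 7, 1, 13, 17, 10, 16, 15, 3, 4, 6, 14]
rank  pair      lcp
   1  s[8:],s[0:]  1  'a'
   2  s[0:],s[11:]  0  ''
   3  s[11:],s[12:]  1  'b'
   4  s[12:],s[9:]  1  'b'
   5  s[9:],s[2:]  0  ''
   6  s[2:],s[5:]  1  'c'
   7  s[5:],s[7:]  0  ''
   8  s[7:],s[1:]  1  'd'
   9  s[1:],s[13:]  1  'd'
  10  s[13:],s[17:]  0  ''
  11  s[17:],s[10:]  1  'e'
  12  s[10:],s[16:]  1  'e'
  13  s[16:],s[15:]  2  'ee'
  14  s[15:],s[3:]  1  'e'
  15  s[3:],s[4:]  0  ''
  16  s[4:],s[6:]  1  'f'
  17  s[6:],s[14:]  1  'f'

n(n+1)/2 = 18·19/2 = 171
Σ LCP = 0 + 1 + 0 + 1 + 1 + 0 + 1 + 0 + 1 + 1 + 0 + 1 + 1 + 2 + 1 + 0 + 1 + 1 = 13
distinct = 171 − 13 = 158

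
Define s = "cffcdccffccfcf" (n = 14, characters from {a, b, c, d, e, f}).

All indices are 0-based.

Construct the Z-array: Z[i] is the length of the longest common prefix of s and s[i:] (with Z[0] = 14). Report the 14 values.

[14, 0, 0, 1, 0, 1, 4, 0, 0, 1, 2, 0, 2, 0]

Z[0]=14
i=1: i≥r, start 0; Z[1]=0
i=2: i≥r, start 0; Z[2]=0
i=3: i≥r, start 0; Z[3]=1 extend→box=[3,4)
i=4: i≥r, start 0; Z[4]=0
i=5: i≥r, start 0; Z[5]=1 extend→box=[5,6)
i=6: i≥r, start 0; Z[6]=4 extend→box=[6,10)
i=7: min(r-i=3, Z[1]=0)=0; Z[7]=0
i=8: min(r-i=2, Z[2]=0)=0; Z[8]=0
i=9: min(r-i=1, Z[3]=1)=1; Z[9]=1
i=10: i≥r, start 0; Z[10]=2 extend→box=[10,12)
i=11: min(r-i=1, Z[1]=0)=0; Z[11]=0
i=12: i≥r, start 0; Z[12]=2 extend→box=[12,14)
i=13: min(r-i=1, Z[1]=0)=0; Z[13]=0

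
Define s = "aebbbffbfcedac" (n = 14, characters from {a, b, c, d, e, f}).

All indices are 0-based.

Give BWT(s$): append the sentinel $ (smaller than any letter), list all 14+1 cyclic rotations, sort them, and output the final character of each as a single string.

cd$ebfbafeacfbb

rank  rotation         last
    0  $aebbbffbfcedac  c
    1  ac$aebbbffbfced  d
    2  aebbbffbfcedac$  $
    3  bbbffbfcedac$ae  e
    4  bbffbfcedac$aeb  b
    5  bfcedac$aebbbff  f
    6  bffbfcedac$aebb  b
    7  c$aebbbffbfceda  a
    8  cedac$aebbbffbf  f
    9  dac$aebbbffbfce  e
   10  ebbbffbfcedac$a  a
   11  edac$aebbbffbfc  c
   12  fbfcedac$aebbbf  f
   13  fcedac$aebbbffb  b
   14  ffbfcedac$aebbb  b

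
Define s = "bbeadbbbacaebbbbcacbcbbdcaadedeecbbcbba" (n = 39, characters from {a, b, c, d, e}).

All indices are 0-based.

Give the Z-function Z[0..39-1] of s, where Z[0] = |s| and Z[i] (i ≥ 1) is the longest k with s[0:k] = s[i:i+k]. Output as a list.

[39, 1, 0, 0, 0, 2, 2, 1, 0, 0, 0, 0, 2, 2, 2, 1, 0, 0, 0, 1, 0, 2, 1, 0, 0, 0, 0, 0, 0, 0, 0, 0, 0, 2, 1, 0, 2, 1, 0]

Z[0]=39
i=1: fresh scan; Z[1]=1 scan→box=[1,2)
i=2: fresh scan; Z[2]=0
i=3: fresh scan; Z[3]=0
i=4: fresh scan; Z[4]=0
i=5: fresh scan; Z[5]=2 scan→box=[5,7)
i=6: min(r-i=1, Z[1]=1)=1; Z[6]=2 scan→box=[6,8)
i=7: min(r-i=1, Z[1]=1)=1; Z[7]=1
i=8: fresh scan; Z[8]=0
i=9: fresh scan; Z[9]=0
i=10: fresh scan; Z[10]=0
i=11: fresh scan; Z[11]=0
i=12: fresh scan; Z[12]=2 scan→box=[12,14)
i=13: min(r-i=1, Z[1]=1)=1; Z[13]=2 scan→box=[13,15)
i=14: min(r-i=1, Z[1]=1)=1; Z[14]=2 scan→box=[14,16)
i=15: min(r-i=1, Z[1]=1)=1; Z[15]=1
i=16: fresh scan; Z[16]=0
i=17: fresh scan; Z[17]=0
i=18: fresh scan; Z[18]=0
i=19: fresh scan; Z[19]=1 scan→box=[19,20)
i=20: fresh scan; Z[20]=0
i=21: fresh scan; Z[21]=2 scan→box=[21,23)
i=22: min(r-i=1, Z[1]=1)=1; Z[22]=1
i=23: fresh scan; Z[23]=0
i=24: fresh scan; Z[24]=0
i=25: fresh scan; Z[25]=0
i=26: fresh scan; Z[26]=0
i=27: fresh scan; Z[27]=0
i=28: fresh scan; Z[28]=0
i=29: fresh scan; Z[29]=0
i=30: fresh scan; Z[30]=0
i=31: fresh scan; Z[31]=0
i=32: fresh scan; Z[32]=0
i=33: fresh scan; Z[33]=2 scan→box=[33,35)
i=34: min(r-i=1, Z[1]=1)=1; Z[34]=1
i=35: fresh scan; Z[35]=0
i=36: fresh scan; Z[36]=2 scan→box=[36,38)
i=37: min(r-i=1, Z[1]=1)=1; Z[37]=1
i=38: fresh scan; Z[38]=0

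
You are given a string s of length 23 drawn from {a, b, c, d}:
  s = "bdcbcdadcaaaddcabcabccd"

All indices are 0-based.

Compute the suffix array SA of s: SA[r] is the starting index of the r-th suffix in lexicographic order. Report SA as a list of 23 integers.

[9, 10, 15, 18, 6, 11, 16, 19, 3, 0, 8, 14, 17, 2, 20, 21, 4, 22, 5, 7, 13, 1, 12]

sorted suffixes:
  #0 SA[0]=9  'aaaddcabcabccd'
  #1 SA[1]=10  'aaddcabcabccd'
  #2 SA[2]=15  'abcabccd'
  #3 SA[3]=18  'abccd'
  #4 SA[4]=6  'adcaaaddcabcabccd'
  #5 SA[5]=11  'addcabcabccd'
  #6 SA[6]=16  'bcabccd'
  #7 SA[7]=19  'bccd'
  #8 SA[8]=3  'bcdadcaaaddcabcabccd'
  #9 SA[9]=0  'bdcbcdadcaaaddcabcabccd'
  #10 SA[10]=8  'caaaddcabcabccd'
  #11 SA[11]=14  'cabcabccd'
  #12 SA[12]=17  'cabccd'
  #13 SA[13]=2  'cbcdadcaaaddcabcabccd'
  #14 SA[14]=20  'ccd'
  #15 SA[15]=21  'cd'
  #16 SA[16]=4  'cdadcaaaddcabcabccd'
  #17 SA[17]=22  'd'
  #18 SA[18]=5  'dadcaaaddcabcabccd'
  #19 SA[19]=7  'dcaaaddcabcabccd'
  #20 SA[20]=13  'dcabcabccd'
  #21 SA[21]=1  'dcbcdadcaaaddcabcabccd'
  #22 SA[22]=12  'ddcabcabccd'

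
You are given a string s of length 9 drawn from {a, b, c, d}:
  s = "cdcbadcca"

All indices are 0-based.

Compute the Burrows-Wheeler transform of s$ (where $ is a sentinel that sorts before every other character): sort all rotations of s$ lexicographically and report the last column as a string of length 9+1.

rank  rotation    last
    0  $cdcbadcca  a
    1  a$cdcbadcc  c
    2  adcca$cdcb  b
    3  badcca$cdc  c
    4  ca$cdcbadc  c
    5  cbadcca$cd  d
    6  cca$cdcbad  d
    7  cdcbadcca$  $
    8  dcbadcca$c  c
    9  dcca$cdcba  a

acbccdd$ca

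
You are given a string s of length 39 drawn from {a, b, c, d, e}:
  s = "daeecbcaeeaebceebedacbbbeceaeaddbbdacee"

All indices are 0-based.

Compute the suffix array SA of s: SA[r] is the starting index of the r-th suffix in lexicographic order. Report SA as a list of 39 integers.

rank | idx | suffix
   0 |  19 | acbbbeceaeaddbbdacee
   1 |  35 | acee
   2 |  29 | addbbdacee
   3 |  27 | aeaddbbdacee
   4 |  10 | aebceebedacbbbeceaeaddbbdacee
   5 |   7 | aeeaebceebedacbbbeceaeaddbbdacee
   6 |   1 | aeecbcaeeaebceebedacbbbeceaeaddbbdacee
   7 |  21 | bbbeceaeaddbbdacee
   8 |  32 | bbdacee
   9 |  22 | bbeceaeaddbbdacee
  10 |   5 | bcaeeaebceebedacbbbeceaeaddbbdacee
  11 |  12 | bceebedacbbbeceaeaddbbdacee
  12 |  33 | bdacee
  13 |  23 | beceaeaddbbdacee
  14 |  16 | bedacbbbeceaeaddbbdacee
  15 |   6 | caeeaebceebedacbbbeceaeaddbbdacee
  16 |  20 | cbbbeceaeaddbbdacee
  17 |   4 | cbcaeeaebceebedacbbbeceaeaddbbdacee
  18 |  25 | ceaeaddbbdacee
  19 |  36 | cee
  20 |  13 | ceebedacbbbeceaeaddbbdacee
  21 |  18 | dacbbbeceaeaddbbdacee
  22 |  34 | dacee
  23 |   0 | daeecbcaeeaebceebedacbbbeceaeaddbbdacee
  24 |  31 | dbbdacee
  25 |  30 | ddbbdacee
  26 |  38 | e
  27 |  28 | eaddbbdacee
  28 |  26 | eaeaddbbdacee
  29 |   9 | eaebceebedacbbbeceaeaddbbdacee
  30 |  11 | ebceebedacbbbeceaeaddbbdacee
  31 |  15 | ebedacbbbeceaeaddbbdacee
  32 |   3 | ecbcaeeaebceebedacbbbeceaeaddbbdacee
  33 |  24 | eceaeaddbbdacee
  34 |  17 | edacbbbeceaeaddbbdacee
  35 |  37 | ee
  36 |   8 | eeaebceebedacbbbeceaeaddbbdacee
  37 |  14 | eebedacbbbeceaeaddbbdacee
  38 |   2 | eecbcaeeaebceebedacbbbeceaeaddbbdacee

[19, 35, 29, 27, 10, 7, 1, 21, 32, 22, 5, 12, 33, 23, 16, 6, 20, 4, 25, 36, 13, 18, 34, 0, 31, 30, 38, 28, 26, 9, 11, 15, 3, 24, 17, 37, 8, 14, 2]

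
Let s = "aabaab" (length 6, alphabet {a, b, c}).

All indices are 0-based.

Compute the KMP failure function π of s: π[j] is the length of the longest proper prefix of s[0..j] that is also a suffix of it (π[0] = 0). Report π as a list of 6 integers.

[0, 1, 0, 1, 2, 3]

π[0] = 0
j=1 s[j]='a': π[1]=1 (border 'a')
j=2 s[j]='b': k: 1→0; π[2]=0 (border '')
j=3 s[j]='a': π[3]=1 (border 'a')
j=4 s[j]='a': π[4]=2 (border 'aa')
j=5 s[j]='b': π[5]=3 (border 'aab')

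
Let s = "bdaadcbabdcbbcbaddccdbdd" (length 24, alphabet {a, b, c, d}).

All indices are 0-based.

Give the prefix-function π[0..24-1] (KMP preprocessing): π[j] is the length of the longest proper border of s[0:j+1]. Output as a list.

[0, 0, 0, 0, 0, 0, 1, 0, 1, 2, 0, 1, 1, 0, 1, 0, 0, 0, 0, 0, 0, 1, 2, 0]

π[0] = 0
j=1 s[j]='d': π[1]=0 (border '')
j=2 s[j]='a': π[2]=0 (border '')
j=3 s[j]='a': π[3]=0 (border '')
j=4 s[j]='d': π[4]=0 (border '')
j=5 s[j]='c': π[5]=0 (border '')
j=6 s[j]='b': π[6]=1 (border 'b')
j=7 s[j]='a': k: 1→0; π[7]=0 (border '')
j=8 s[j]='b': π[8]=1 (border 'b')
j=9 s[j]='d': π[9]=2 (border 'bd')
j=10 s[j]='c': k: 2→0; π[10]=0 (border '')
j=11 s[j]='b': π[11]=1 (border 'b')
j=12 s[j]='b': k: 1→0; π[12]=1 (border 'b')
j=13 s[j]='c': k: 1→0; π[13]=0 (border '')
j=14 s[j]='b': π[14]=1 (border 'b')
j=15 s[j]='a': k: 1→0; π[15]=0 (border '')
j=16 s[j]='d': π[16]=0 (border '')
j=17 s[j]='d': π[17]=0 (border '')
j=18 s[j]='c': π[18]=0 (border '')
j=19 s[j]='c': π[19]=0 (border '')
j=20 s[j]='d': π[20]=0 (border '')
j=21 s[j]='b': π[21]=1 (border 'b')
j=22 s[j]='d': π[22]=2 (border 'bd')
j=23 s[j]='d': k: 2→0; π[23]=0 (border '')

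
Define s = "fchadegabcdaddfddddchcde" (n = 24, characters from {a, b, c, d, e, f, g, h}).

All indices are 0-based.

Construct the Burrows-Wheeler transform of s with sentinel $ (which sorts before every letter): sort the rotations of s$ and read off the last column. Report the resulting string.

rank  rotation                   last
    0  $fchadegabcdaddfddddchcde  e
    1  abcdaddfddddchcde$fchadeg  g
    2  addfddddchcde$fchadegabcd  d
    3  adegabcdaddfddddchcde$fch  h
    4  bcdaddfddddchcde$fchadega  a
    5  cdaddfddddchcde$fchadegab  b
    6  cde$fchadegabcdaddfddddch  h
    7  chadegabcdaddfddddchcde$f  f
    8  chcde$fchadegabcdaddfdddd  d
    9  daddfddddchcde$fchadegabc  c
   10  dchcde$fchadegabcdaddfddd  d
   11  ddchcde$fchadegabcdaddfdd  d
   12  dddchcde$fchadegabcdaddfd  d
   13  ddddchcde$fchadegabcdaddf  f
   14  ddfddddchcde$fchadegabcda  a
   15  de$fchadegabcdaddfddddchc  c
   16  degabcdaddfddddchcde$fcha  a
   17  dfddddchcde$fchadegabcdad  d
   18  e$fchadegabcdaddfddddchcd  d
   19  egabcdaddfddddchcde$fchad  d
   20  fchadegabcdaddfddddchcde$  $
   21  fddddchcde$fchadegabcdadd  d
   22  gabcdaddfddddchcde$fchade  e
   23  hadegabcdaddfddddchcde$fc  c
   24  hcde$fchadegabcdaddfddddc  c

egdhabhfdcdddfacaddd$decc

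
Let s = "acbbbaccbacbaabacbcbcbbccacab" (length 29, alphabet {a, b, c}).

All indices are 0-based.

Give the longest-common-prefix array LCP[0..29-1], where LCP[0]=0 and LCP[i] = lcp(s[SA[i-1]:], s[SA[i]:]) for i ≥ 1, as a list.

rank→(start, suffix):
  0 → (12, 'aabacbcbcbbccacab')
  1 → (27, 'ab')
  2 → (13, 'abacbcbcbbccacab')
  3 → (25, 'acab')
  4 → (9, 'acbaabacbcbcbbccacab')
  5 → (0, 'acbbbaccbacbaabacbcbcbbccacab')
  6 → (15, 'acbcbcbbccacab')
  7 → (5, 'accbacbaabacbcbcbbccacab')
  8 → (28, 'b')
  9 → (11, 'baabacbcbcbbccacab')
  10 → (8, 'bacbaabacbcbcbbccacab')
  11 → (14, 'bacbcbcbbccacab')
  12 → (4, 'baccbacbaabacbcbcbbccacab')
  13 → (3, 'bbaccbacbaabacbcbcbbccacab')
  14 → (2, 'bbbaccbacbaabacbcbcbbccacab')
  15 → (21, 'bbccacab')
  16 → (19, 'bcbbccacab')
  17 → (17, 'bcbcbbccacab')
  18 → (22, 'bccacab')
  19 → (26, 'cab')
  20 → (24, 'cacab')
  21 → (10, 'cbaabacbcbcbbccacab')
  22 → (7, 'cbacbaabacbcbcbbccacab')
  23 → (1, 'cbbbaccbacbaabacbcbcbbccacab')
  24 → (20, 'cbbccacab')
  25 → (18, 'cbcbbccacab')
  26 → (16, 'cbcbcbbccacab')
  27 → (23, 'ccacab')
  28 → (6, 'ccbacbaabacbcbcbbccacab')

SA = [12, 27, 13, 25, 9, 0, 15, 5, 28, 11, 8, 14, 4, 3, 2, 21, 19, 17, 22, 26, 24, 10, 7, 1, 20, 18, 16, 23, 6]
rank  pair      lcp
   1  s[12:],s[27:]  1  'a'
   2  s[27:],s[13:]  2  'ab'
   3  s[13:],s[25:]  1  'a'
   4  s[25:],s[9:]  2  'ac'
   5  s[9:],s[0:]  3  'acb'
   6  s[0:],s[15:]  3  'acb'
   7  s[15:],s[5:]  2  'ac'
   8  s[5:],s[28:]  0  ''
   9  s[28:],s[11:]  1  'b'
  10  s[11:],s[8:]  2  'ba'
  11  s[8:],s[14:]  4  'bacb'
  12  s[14:],s[4:]  3  'bac'
  13  s[4:],s[3:]  1  'b'
  14  s[3:],s[2:]  2  'bb'
  15  s[2:],s[21:]  2  'bb'
  16  s[21:],s[19:]  1  'b'
  17  s[19:],s[17:]  3  'bcb'
  18  s[17:],s[22:]  2  'bc'
  19  s[22:],s[26:]  0  ''
  20  s[26:],s[24:]  2  'ca'
  21  s[24:],s[10:]  1  'c'
  22  s[10:],s[7:]  3  'cba'
  23  s[7:],s[1:]  2  'cb'
  24  s[1:],s[20:]  3  'cbb'
  25  s[20:],s[18:]  2  'cb'
  26  s[18:],s[16:]  4  'cbcb'
  27  s[16:],s[23:]  1  'c'
  28  s[23:],s[6:]  2  'cc'

[0, 1, 2, 1, 2, 3, 3, 2, 0, 1, 2, 4, 3, 1, 2, 2, 1, 3, 2, 0, 2, 1, 3, 2, 3, 2, 4, 1, 2]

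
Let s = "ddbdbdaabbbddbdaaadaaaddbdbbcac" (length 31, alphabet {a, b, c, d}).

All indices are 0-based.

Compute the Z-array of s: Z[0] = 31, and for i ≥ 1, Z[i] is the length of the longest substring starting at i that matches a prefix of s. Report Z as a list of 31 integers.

Z[0]=31
i=1: outside box; Z[1]=1 grow→box=[1,2)
i=2: outside box; Z[2]=0
i=3: outside box; Z[3]=1 grow→box=[3,4)
i=4: outside box; Z[4]=0
i=5: outside box; Z[5]=1 grow→box=[5,6)
i=6: outside box; Z[6]=0
i=7: outside box; Z[7]=0
i=8: outside box; Z[8]=0
i=9: outside box; Z[9]=0
i=10: outside box; Z[10]=0
i=11: outside box; Z[11]=4 grow→box=[11,15)
i=12: min(r-i=3, Z[1]=1)=1; Z[12]=1
i=13: min(r-i=2, Z[2]=0)=0; Z[13]=0
i=14: min(r-i=1, Z[3]=1)=1; Z[14]=1
i=15: outside box; Z[15]=0
i=16: outside box; Z[16]=0
i=17: outside box; Z[17]=0
i=18: outside box; Z[18]=1 grow→box=[18,19)
i=19: outside box; Z[19]=0
i=20: outside box; Z[20]=0
i=21: outside box; Z[21]=0
i=22: outside box; Z[22]=5 grow→box=[22,27)
i=23: min(r-i=4, Z[1]=1)=1; Z[23]=1
i=24: min(r-i=3, Z[2]=0)=0; Z[24]=0
i=25: min(r-i=2, Z[3]=1)=1; Z[25]=1
i=26: min(r-i=1, Z[4]=0)=0; Z[26]=0
i=27: outside box; Z[27]=0
i=28: outside box; Z[28]=0
i=29: outside box; Z[29]=0
i=30: outside box; Z[30]=0

[31, 1, 0, 1, 0, 1, 0, 0, 0, 0, 0, 4, 1, 0, 1, 0, 0, 0, 1, 0, 0, 0, 5, 1, 0, 1, 0, 0, 0, 0, 0]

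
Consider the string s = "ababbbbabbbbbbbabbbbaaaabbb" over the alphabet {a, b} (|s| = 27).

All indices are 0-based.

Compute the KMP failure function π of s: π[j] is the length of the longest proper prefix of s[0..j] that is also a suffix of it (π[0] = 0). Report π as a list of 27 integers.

π[0] = 0
j=1 s[j]='b': π[1]=0 (border '')
j=2 s[j]='a': π[2]=1 (border 'a')
j=3 s[j]='b': π[3]=2 (border 'ab')
j=4 s[j]='b': k: 2→0; π[4]=0 (border '')
j=5 s[j]='b': π[5]=0 (border '')
j=6 s[j]='b': π[6]=0 (border '')
j=7 s[j]='a': π[7]=1 (border 'a')
j=8 s[j]='b': π[8]=2 (border 'ab')
j=9 s[j]='b': k: 2→0; π[9]=0 (border '')
j=10 s[j]='b': π[10]=0 (border '')
j=11 s[j]='b': π[11]=0 (border '')
j=12 s[j]='b': π[12]=0 (border '')
j=13 s[j]='b': π[13]=0 (border '')
j=14 s[j]='b': π[14]=0 (border '')
j=15 s[j]='a': π[15]=1 (border 'a')
j=16 s[j]='b': π[16]=2 (border 'ab')
j=17 s[j]='b': k: 2→0; π[17]=0 (border '')
j=18 s[j]='b': π[18]=0 (border '')
j=19 s[j]='b': π[19]=0 (border '')
j=20 s[j]='a': π[20]=1 (border 'a')
j=21 s[j]='a': k: 1→0; π[21]=1 (border 'a')
j=22 s[j]='a': k: 1→0; π[22]=1 (border 'a')
j=23 s[j]='a': k: 1→0; π[23]=1 (border 'a')
j=24 s[j]='b': π[24]=2 (border 'ab')
j=25 s[j]='b': k: 2→0; π[25]=0 (border '')
j=26 s[j]='b': π[26]=0 (border '')

[0, 0, 1, 2, 0, 0, 0, 1, 2, 0, 0, 0, 0, 0, 0, 1, 2, 0, 0, 0, 1, 1, 1, 1, 2, 0, 0]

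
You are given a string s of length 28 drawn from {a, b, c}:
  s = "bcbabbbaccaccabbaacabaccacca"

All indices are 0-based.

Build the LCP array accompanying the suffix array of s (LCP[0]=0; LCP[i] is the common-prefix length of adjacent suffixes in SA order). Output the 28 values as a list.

sorted suffixes:
  #0 SA[0]=27  'a'
  #1 SA[1]=16  'aacabaccacca'
  #2 SA[2]=19  'abaccacca'
  #3 SA[3]=13  'abbaacabaccacca'
  #4 SA[4]=3  'abbbaccaccabbaacabaccacca'
  #5 SA[5]=17  'acabaccacca'
  #6 SA[6]=24  'acca'
  #7 SA[7]=10  'accabbaacabaccacca'
  #8 SA[8]=21  'accacca'
  #9 SA[9]=7  'accaccabbaacabaccacca'
  #10 SA[10]=15  'baacabaccacca'
  #11 SA[11]=2  'babbbaccaccabbaacabaccacca'
  #12 SA[12]=20  'baccacca'
  #13 SA[13]=6  'baccaccabbaacabaccacca'
  #14 SA[14]=14  'bbaacabaccacca'
  #15 SA[15]=5  'bbaccaccabbaacabaccacca'
  #16 SA[16]=4  'bbbaccaccabbaacabaccacca'
  #17 SA[17]=0  'bcbabbbaccaccabbaacabaccacca'
  #18 SA[18]=26  'ca'
  #19 SA[19]=18  'cabaccacca'
  #20 SA[20]=12  'cabbaacabaccacca'
  #21 SA[21]=23  'cacca'
  #22 SA[22]=9  'caccabbaacabaccacca'
  #23 SA[23]=1  'cbabbbaccaccabbaacabaccacca'
  #24 SA[24]=25  'cca'
  #25 SA[25]=11  'ccabbaacabaccacca'
  #26 SA[26]=22  'ccacca'
  #27 SA[27]=8  'ccaccabbaacabaccacca'

SA = [27, 16, 19, 13, 3, 17, 24, 10, 21, 7, 15, 2, 20, 6, 14, 5, 4, 0, 26, 18, 12, 23, 9, 1, 25, 11, 22, 8]
[i] adj suffixes → lcp
  [1] 27/16 → 1 ('a')
  [2] 16/19 → 1 ('a')
  [3] 19/13 → 2 ('ab')
  [4] 13/3 → 3 ('abb')
  [5] 3/17 → 1 ('a')
  [6] 17/24 → 2 ('ac')
  [7] 24/10 → 4 ('acca')
  [8] 10/21 → 4 ('acca')
  [9] 21/7 → 7 ('accacca')
  [10] 7/15 → 0 ('')
  [11] 15/2 → 2 ('ba')
  [12] 2/20 → 2 ('ba')
  [13] 20/6 → 8 ('baccacca')
  [14] 6/14 → 1 ('b')
  [15] 14/5 → 3 ('bba')
  [16] 5/4 → 2 ('bb')
  [17] 4/0 → 1 ('b')
  [18] 0/26 → 0 ('')
  [19] 26/18 → 2 ('ca')
  [20] 18/12 → 3 ('cab')
  [21] 12/23 → 2 ('ca')
  [22] 23/9 → 5 ('cacca')
  [23] 9/1 → 1 ('c')
  [24] 1/25 → 1 ('c')
  [25] 25/11 → 3 ('cca')
  [26] 11/22 → 3 ('cca')
  [27] 22/8 → 6 ('ccacca')

[0, 1, 1, 2, 3, 1, 2, 4, 4, 7, 0, 2, 2, 8, 1, 3, 2, 1, 0, 2, 3, 2, 5, 1, 1, 3, 3, 6]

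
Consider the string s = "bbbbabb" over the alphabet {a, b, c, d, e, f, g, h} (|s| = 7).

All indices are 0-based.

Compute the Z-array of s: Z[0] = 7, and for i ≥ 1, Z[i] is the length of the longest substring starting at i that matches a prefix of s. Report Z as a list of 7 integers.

Z[0]=7
i=1: outside box; Z[1]=3 extend→box=[1,4)
i=2: min(r-i=2, Z[1]=3)=2; Z[2]=2
i=3: min(r-i=1, Z[2]=2)=1; Z[3]=1
i=4: outside box; Z[4]=0
i=5: outside box; Z[5]=2 extend→box=[5,7)
i=6: min(r-i=1, Z[1]=3)=1; Z[6]=1

[7, 3, 2, 1, 0, 2, 1]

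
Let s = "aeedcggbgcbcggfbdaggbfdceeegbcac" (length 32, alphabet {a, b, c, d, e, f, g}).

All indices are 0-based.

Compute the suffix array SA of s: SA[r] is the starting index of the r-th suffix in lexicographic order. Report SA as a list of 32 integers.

[30, 0, 17, 28, 10, 15, 20, 7, 31, 29, 9, 23, 4, 11, 16, 22, 3, 2, 1, 24, 25, 26, 14, 21, 27, 19, 6, 8, 13, 18, 5, 12]

sorted suffixes:
  #0 SA[0]=30  'ac'
  #1 SA[1]=0  'aeedcggbgcbcggfbdaggbfdceeegbcac'
  #2 SA[2]=17  'aggbfdceeegbcac'
  #3 SA[3]=28  'bcac'
  #4 SA[4]=10  'bcggfbdaggbfdceeegbcac'
  #5 SA[5]=15  'bdaggbfdceeegbcac'
  #6 SA[6]=20  'bfdceeegbcac'
  #7 SA[7]=7  'bgcbcggfbdaggbfdceeegbcac'
  #8 SA[8]=31  'c'
  #9 SA[9]=29  'cac'
  #10 SA[10]=9  'cbcggfbdaggbfdceeegbcac'
  #11 SA[11]=23  'ceeegbcac'
  #12 SA[12]=4  'cggbgcbcggfbdaggbfdceeegbcac'
  #13 SA[13]=11  'cggfbdaggbfdceeegbcac'
  #14 SA[14]=16  'daggbfdceeegbcac'
  #15 SA[15]=22  'dceeegbcac'
  #16 SA[16]=3  'dcggbgcbcggfbdaggbfdceeegbcac'
  #17 SA[17]=2  'edcggbgcbcggfbdaggbfdceeegbcac'
  #18 SA[18]=1  'eedcggbgcbcggfbdaggbfdceeegbcac'
  #19 SA[19]=24  'eeegbcac'
  #20 SA[20]=25  'eegbcac'
  #21 SA[21]=26  'egbcac'
  #22 SA[22]=14  'fbdaggbfdceeegbcac'
  #23 SA[23]=21  'fdceeegbcac'
  #24 SA[24]=27  'gbcac'
  #25 SA[25]=19  'gbfdceeegbcac'
  #26 SA[26]=6  'gbgcbcggfbdaggbfdceeegbcac'
  #27 SA[27]=8  'gcbcggfbdaggbfdceeegbcac'
  #28 SA[28]=13  'gfbdaggbfdceeegbcac'
  #29 SA[29]=18  'ggbfdceeegbcac'
  #30 SA[30]=5  'ggbgcbcggfbdaggbfdceeegbcac'
  #31 SA[31]=12  'ggfbdaggbfdceeegbcac'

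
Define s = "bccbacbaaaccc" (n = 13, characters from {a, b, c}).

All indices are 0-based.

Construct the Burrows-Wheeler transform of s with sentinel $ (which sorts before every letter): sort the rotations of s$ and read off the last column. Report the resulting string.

cbabacc$caccba

rank  rotation        last
    0  $bccbacbaaaccc  c
    1  aaaccc$bccbacb  b
    2  aaccc$bccbacba  a
    3  acbaaaccc$bccb  b
    4  accc$bccbacbaa  a
    5  baaaccc$bccbac  c
    6  bacbaaaccc$bcc  c
    7  bccbacbaaaccc$  $
    8  c$bccbacbaaacc  c
    9  cbaaaccc$bccba  a
   10  cbacbaaaccc$bc  c
   11  cc$bccbacbaaac  c
   12  ccbacbaaaccc$b  b
   13  ccc$bccbacbaaa  a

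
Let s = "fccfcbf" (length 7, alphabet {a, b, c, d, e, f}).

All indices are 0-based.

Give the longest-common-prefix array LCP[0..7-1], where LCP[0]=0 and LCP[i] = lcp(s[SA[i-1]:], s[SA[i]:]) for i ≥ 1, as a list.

[0, 0, 1, 1, 0, 1, 2]

sorted suffixes:
  #0 SA[0]=5  'bf'
  #1 SA[1]=4  'cbf'
  #2 SA[2]=1  'ccfcbf'
  #3 SA[3]=2  'cfcbf'
  #4 SA[4]=6  'f'
  #5 SA[5]=3  'fcbf'
  #6 SA[6]=0  'fccfcbf'

SA = [5, 4, 1, 2, 6, 3, 0]
i: (SA[i-1],SA[i]) lcp shared
  1: (5,4) 0 ''
  2: (4,1) 1 'c'
  3: (1,2) 1 'c'
  4: (2,6) 0 ''
  5: (6,3) 1 'f'
  6: (3,0) 2 'fc'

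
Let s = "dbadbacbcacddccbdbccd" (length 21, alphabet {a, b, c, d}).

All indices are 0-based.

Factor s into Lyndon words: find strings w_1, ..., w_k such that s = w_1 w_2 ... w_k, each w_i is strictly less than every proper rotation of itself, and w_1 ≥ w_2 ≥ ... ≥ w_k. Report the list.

emit factor 1: 'd' (i=0, period=1)
emit factor 2: 'b' (i=1, period=1)
emit factor 3: 'adb' (i=2, period=3)
emit factor 4: 'acbcacddccbdbccd' (i=5, period=16)

["d", "b", "adb", "acbcacddccbdbccd"]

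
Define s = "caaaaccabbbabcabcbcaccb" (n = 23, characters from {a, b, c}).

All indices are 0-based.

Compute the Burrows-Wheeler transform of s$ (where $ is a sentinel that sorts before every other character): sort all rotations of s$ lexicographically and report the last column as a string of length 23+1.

bcaacbcaccbbaaca$cbbcbaa

rank  rotation                  last
    0  $caaaaccabbbabcabcbcaccb  b
    1  aaaaccabbbabcabcbcaccb$c  c
    2  aaaccabbbabcabcbcaccb$ca  a
    3  aaccabbbabcabcbcaccb$caa  a
    4  abbbabcabcbcaccb$caaaacc  c
    5  abcabcbcaccb$caaaaccabbb  b
    6  abcbcaccb$caaaaccabbbabc  c
    7  accabbbabcabcbcaccb$caaa  a
    8  accb$caaaaccabbbabcabcbc  c
    9  b$caaaaccabbbabcabcbcacc  c
   10  babcabcbcaccb$caaaaccabb  b
   11  bbabcabcbcaccb$caaaaccab  b
   12  bbbabcabcbcaccb$caaaacca  a
   13  bcabcbcaccb$caaaaccabbba  a
   14  bcaccb$caaaaccabbbabcabc  c
   15  bcbcaccb$caaaaccabbbabca  a
   16  caaaaccabbbabcabcbcaccb$  $
   17  cabbbabcabcbcaccb$caaaac  c
   18  cabcbcaccb$caaaaccabbbab  b
   19  caccb$caaaaccabbbabcabcb  b
   20  cb$caaaaccabbbabcabcbcac  c
   21  cbcaccb$caaaaccabbbabcab  b
   22  ccabbbabcabcbcaccb$caaaa  a
   23  ccb$caaaaccabbbabcabcbca  a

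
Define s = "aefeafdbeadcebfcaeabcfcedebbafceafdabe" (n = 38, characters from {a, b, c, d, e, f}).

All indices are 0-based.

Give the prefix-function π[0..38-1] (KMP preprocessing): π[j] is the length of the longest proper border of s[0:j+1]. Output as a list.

π[0] = 0
j=1 s[j]='e': π[1]=0 (border '')
j=2 s[j]='f': π[2]=0 (border '')
j=3 s[j]='e': π[3]=0 (border '')
j=4 s[j]='a': π[4]=1 (border 'a')
j=5 s[j]='f': k: 1→0; π[5]=0 (border '')
j=6 s[j]='d': π[6]=0 (border '')
j=7 s[j]='b': π[7]=0 (border '')
j=8 s[j]='e': π[8]=0 (border '')
j=9 s[j]='a': π[9]=1 (border 'a')
j=10 s[j]='d': k: 1→0; π[10]=0 (border '')
j=11 s[j]='c': π[11]=0 (border '')
j=12 s[j]='e': π[12]=0 (border '')
j=13 s[j]='b': π[13]=0 (border '')
j=14 s[j]='f': π[14]=0 (border '')
j=15 s[j]='c': π[15]=0 (border '')
j=16 s[j]='a': π[16]=1 (border 'a')
j=17 s[j]='e': π[17]=2 (border 'ae')
j=18 s[j]='a': k: 2→0; π[18]=1 (border 'a')
j=19 s[j]='b': k: 1→0; π[19]=0 (border '')
j=20 s[j]='c': π[20]=0 (border '')
j=21 s[j]='f': π[21]=0 (border '')
j=22 s[j]='c': π[22]=0 (border '')
j=23 s[j]='e': π[23]=0 (border '')
j=24 s[j]='d': π[24]=0 (border '')
j=25 s[j]='e': π[25]=0 (border '')
j=26 s[j]='b': π[26]=0 (border '')
j=27 s[j]='b': π[27]=0 (border '')
j=28 s[j]='a': π[28]=1 (border 'a')
j=29 s[j]='f': k: 1→0; π[29]=0 (border '')
j=30 s[j]='c': π[30]=0 (border '')
j=31 s[j]='e': π[31]=0 (border '')
j=32 s[j]='a': π[32]=1 (border 'a')
j=33 s[j]='f': k: 1→0; π[33]=0 (border '')
j=34 s[j]='d': π[34]=0 (border '')
j=35 s[j]='a': π[35]=1 (border 'a')
j=36 s[j]='b': k: 1→0; π[36]=0 (border '')
j=37 s[j]='e': π[37]=0 (border '')

[0, 0, 0, 0, 1, 0, 0, 0, 0, 1, 0, 0, 0, 0, 0, 0, 1, 2, 1, 0, 0, 0, 0, 0, 0, 0, 0, 0, 1, 0, 0, 0, 1, 0, 0, 1, 0, 0]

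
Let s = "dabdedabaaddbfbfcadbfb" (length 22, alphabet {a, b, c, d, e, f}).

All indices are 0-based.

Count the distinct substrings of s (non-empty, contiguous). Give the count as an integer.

226

rank | idx | suffix
   0 |   8 | aaddbfbfcadbfb
   1 |   6 | abaaddbfbfcadbfb
   2 |   1 | abdedabaaddbfbfcadbfb
   3 |  17 | adbfb
   4 |   9 | addbfbfcadbfb
   5 |  21 | b
   6 |   7 | baaddbfbfcadbfb
   7 |   2 | bdedabaaddbfbfcadbfb
   8 |  19 | bfb
   9 |  12 | bfbfcadbfb
  10 |  14 | bfcadbfb
  11 |  16 | cadbfb
  12 |   5 | dabaaddbfbfcadbfb
  13 |   0 | dabdedabaaddbfbfcadbfb
  14 |  18 | dbfb
  15 |  11 | dbfbfcadbfb
  16 |  10 | ddbfbfcadbfb
  17 |   3 | dedabaaddbfbfcadbfb
  18 |   4 | edabaaddbfbfcadbfb
  19 |  20 | fb
  20 |  13 | fbfcadbfb
  21 |  15 | fcadbfb

SA = [8, 6, 1, 17, 9, 21, 7, 2, 19, 12, 14, 16, 5, 0, 18, 11, 10, 3, 4, 20, 13, 15]
[i] adj suffixes → lcp
  [1] 8/6 → 1 ('a')
  [2] 6/1 → 2 ('ab')
  [3] 1/17 → 1 ('a')
  [4] 17/9 → 2 ('ad')
  [5] 9/21 → 0 ('')
  [6] 21/7 → 1 ('b')
  [7] 7/2 → 1 ('b')
  [8] 2/19 → 1 ('b')
  [9] 19/12 → 3 ('bfb')
  [10] 12/14 → 2 ('bf')
  [11] 14/16 → 0 ('')
  [12] 16/5 → 0 ('')
  [13] 5/0 → 3 ('dab')
  [14] 0/18 → 1 ('d')
  [15] 18/11 → 4 ('dbfb')
  [16] 11/10 → 1 ('d')
  [17] 10/3 → 1 ('d')
  [18] 3/4 → 0 ('')
  [19] 4/20 → 0 ('')
  [20] 20/13 → 2 ('fb')
  [21] 13/15 → 1 ('f')

n(n+1)/2 = 22·23/2 = 253
Σ LCP = 0 + 1 + 2 + 1 + 2 + 0 + 1 + 1 + 1 + 3 + 2 + 0 + 0 + 3 + 1 + 4 + 1 + 1 + 0 + 0 + 2 + 1 = 27
distinct = 253 − 27 = 226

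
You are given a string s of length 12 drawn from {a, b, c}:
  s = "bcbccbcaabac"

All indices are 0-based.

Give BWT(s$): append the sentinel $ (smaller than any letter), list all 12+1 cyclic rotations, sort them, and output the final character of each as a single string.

rank  rotation       last
    0  $bcbccbcaabac  c
    1  aabac$bcbccbc  c
    2  abac$bcbccbca  a
    3  ac$bcbccbcaab  b
    4  bac$bcbccbcaa  a
    5  bcaabac$bcbcc  c
    6  bcbccbcaabac$  $
    7  bccbcaabac$bc  c
    8  c$bcbccbcaaba  a
    9  caabac$bcbccb  b
   10  cbcaabac$bcbc  c
   11  cbccbcaabac$b  b
   12  ccbcaabac$bcb  b

ccabac$cabcbb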